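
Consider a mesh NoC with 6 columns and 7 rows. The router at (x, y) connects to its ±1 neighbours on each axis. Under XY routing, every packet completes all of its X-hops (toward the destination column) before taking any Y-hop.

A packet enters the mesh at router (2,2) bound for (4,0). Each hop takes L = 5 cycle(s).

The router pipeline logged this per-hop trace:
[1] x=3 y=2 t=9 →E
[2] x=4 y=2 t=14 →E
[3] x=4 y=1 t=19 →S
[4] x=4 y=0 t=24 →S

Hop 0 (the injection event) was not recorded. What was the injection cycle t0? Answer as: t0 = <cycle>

t0 = 4

Hop 1 reached at cycle 9; hop k is at t0 + k·L.
So t0 = 9 − 1·5 = 4.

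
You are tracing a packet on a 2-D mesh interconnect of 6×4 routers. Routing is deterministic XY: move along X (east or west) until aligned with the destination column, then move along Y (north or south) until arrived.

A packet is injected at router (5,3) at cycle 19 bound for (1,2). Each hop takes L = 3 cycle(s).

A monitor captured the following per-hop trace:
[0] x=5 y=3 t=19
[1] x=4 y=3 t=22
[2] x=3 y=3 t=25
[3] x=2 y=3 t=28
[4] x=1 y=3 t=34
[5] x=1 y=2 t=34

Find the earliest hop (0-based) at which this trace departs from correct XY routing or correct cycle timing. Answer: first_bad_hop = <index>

first_bad_hop = 4

  1: Δx=-1 Δy=+0 Δt=3 [ok]
  2: Δx=-1 Δy=+0 Δt=3 [ok]
  3: Δx=-1 Δy=+0 Δt=3 [ok]
  4: Δx=-1 Δy=+0 Δt=6 [BAD: Δcyc=6≠L]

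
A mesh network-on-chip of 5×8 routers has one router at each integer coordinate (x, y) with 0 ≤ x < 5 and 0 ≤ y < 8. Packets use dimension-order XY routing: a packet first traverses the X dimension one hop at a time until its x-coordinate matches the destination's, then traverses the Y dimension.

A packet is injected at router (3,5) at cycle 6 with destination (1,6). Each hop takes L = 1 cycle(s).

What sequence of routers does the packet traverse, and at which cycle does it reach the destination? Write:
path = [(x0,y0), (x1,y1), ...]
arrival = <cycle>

path = [(3,5), (2,5), (1,5), (1,6)]
arrival = 9

src (3,5)  cyc=6
W→(2,5)  cyc=7
W→(1,5)  cyc=8
N→(1,6)  cyc=9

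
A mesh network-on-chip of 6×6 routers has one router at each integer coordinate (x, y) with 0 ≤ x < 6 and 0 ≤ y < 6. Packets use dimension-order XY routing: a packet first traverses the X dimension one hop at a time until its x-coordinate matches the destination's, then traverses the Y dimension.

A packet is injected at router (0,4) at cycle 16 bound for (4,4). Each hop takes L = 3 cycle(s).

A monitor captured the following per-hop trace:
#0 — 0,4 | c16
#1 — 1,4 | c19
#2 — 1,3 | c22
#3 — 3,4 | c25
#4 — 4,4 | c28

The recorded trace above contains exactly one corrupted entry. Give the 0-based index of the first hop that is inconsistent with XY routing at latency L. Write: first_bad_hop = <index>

  1: Δx=+1 Δy=+0 Δt=3 [ok]
  2: Δx=+0 Δy=-1 Δt=3 [BAD: Y-move but x=1≠4]

first_bad_hop = 2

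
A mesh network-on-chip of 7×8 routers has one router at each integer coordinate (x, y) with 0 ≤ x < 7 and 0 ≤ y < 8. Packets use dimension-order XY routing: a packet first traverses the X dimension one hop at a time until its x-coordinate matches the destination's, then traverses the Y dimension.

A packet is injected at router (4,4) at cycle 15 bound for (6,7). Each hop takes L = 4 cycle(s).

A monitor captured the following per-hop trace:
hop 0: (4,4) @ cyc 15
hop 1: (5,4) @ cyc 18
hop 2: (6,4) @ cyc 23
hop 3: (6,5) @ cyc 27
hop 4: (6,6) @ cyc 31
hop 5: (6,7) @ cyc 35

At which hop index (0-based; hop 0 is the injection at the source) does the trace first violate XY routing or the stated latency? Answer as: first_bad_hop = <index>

first_bad_hop = 1

[1] (+1,+0) / 3c ⇒ BAD: Δcyc=3≠L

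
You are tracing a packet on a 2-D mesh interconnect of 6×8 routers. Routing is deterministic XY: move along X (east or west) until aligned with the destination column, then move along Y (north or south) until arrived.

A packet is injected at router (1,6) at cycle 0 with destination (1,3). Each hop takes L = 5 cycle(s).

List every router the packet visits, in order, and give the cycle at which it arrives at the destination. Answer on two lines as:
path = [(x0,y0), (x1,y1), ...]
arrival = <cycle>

path = [(1,6), (1,5), (1,4), (1,3)]
arrival = 15

  0. router=(1,6) cycle=0 (inject)
  1. router=(1,5) cycle=5 dir=S
  2. router=(1,4) cycle=10 dir=S
  3. router=(1,3) cycle=15 dir=S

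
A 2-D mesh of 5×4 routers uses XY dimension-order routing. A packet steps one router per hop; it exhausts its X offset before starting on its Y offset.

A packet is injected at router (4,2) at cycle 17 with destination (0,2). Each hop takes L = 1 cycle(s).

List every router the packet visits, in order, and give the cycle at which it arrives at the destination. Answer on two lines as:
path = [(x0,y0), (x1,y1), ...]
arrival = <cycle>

path = [(4,2), (3,2), (2,2), (1,2), (0,2)]
arrival = 21

#0 — 4,2 | c17
#1 — 3,2 | c18 | W
#2 — 2,2 | c19 | W
#3 — 1,2 | c20 | W
#4 — 0,2 | c21 | W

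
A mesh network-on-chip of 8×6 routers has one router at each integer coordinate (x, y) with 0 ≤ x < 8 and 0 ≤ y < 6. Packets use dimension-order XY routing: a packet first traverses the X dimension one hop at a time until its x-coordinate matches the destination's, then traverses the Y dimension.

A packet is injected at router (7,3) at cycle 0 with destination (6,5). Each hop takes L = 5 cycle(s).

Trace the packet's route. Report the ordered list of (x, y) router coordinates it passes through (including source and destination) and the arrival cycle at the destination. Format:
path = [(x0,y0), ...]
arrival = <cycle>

path = [(7,3), (6,3), (6,4), (6,5)]
arrival = 15

src (7,3)  cyc=0
W→(6,3)  cyc=5
N→(6,4)  cyc=10
N→(6,5)  cyc=15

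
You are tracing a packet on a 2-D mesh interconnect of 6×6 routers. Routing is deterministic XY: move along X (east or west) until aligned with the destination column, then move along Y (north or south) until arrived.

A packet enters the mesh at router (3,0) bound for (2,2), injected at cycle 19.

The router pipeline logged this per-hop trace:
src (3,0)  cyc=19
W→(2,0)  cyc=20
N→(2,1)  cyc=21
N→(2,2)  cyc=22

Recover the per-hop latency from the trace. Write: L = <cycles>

From hop 0 (19) to hop 1 (20): +1 cycles.
That increment is L by definition: L = 1.

L = 1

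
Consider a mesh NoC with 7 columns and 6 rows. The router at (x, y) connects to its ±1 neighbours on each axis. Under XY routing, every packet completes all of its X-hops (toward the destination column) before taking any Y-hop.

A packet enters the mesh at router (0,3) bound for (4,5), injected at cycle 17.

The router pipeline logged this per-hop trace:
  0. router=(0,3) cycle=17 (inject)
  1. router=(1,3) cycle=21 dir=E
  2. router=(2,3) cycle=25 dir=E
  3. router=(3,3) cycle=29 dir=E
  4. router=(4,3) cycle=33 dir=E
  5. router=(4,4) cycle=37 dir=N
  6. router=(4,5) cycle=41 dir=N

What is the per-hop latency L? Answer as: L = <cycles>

Δcyc across hop 0→1: 21 − 17 = 4.
Each hop adds L, hence L = 4.

L = 4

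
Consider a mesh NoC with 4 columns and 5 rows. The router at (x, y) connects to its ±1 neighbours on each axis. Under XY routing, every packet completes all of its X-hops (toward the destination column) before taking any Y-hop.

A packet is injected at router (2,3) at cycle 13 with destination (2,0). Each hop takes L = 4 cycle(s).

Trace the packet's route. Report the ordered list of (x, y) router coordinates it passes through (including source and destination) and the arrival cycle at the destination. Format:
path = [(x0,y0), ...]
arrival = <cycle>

path = [(2,3), (2,2), (2,1), (2,0)]
arrival = 25

#0 — 2,3 | c13
#1 — 2,2 | c17 | S
#2 — 2,1 | c21 | S
#3 — 2,0 | c25 | S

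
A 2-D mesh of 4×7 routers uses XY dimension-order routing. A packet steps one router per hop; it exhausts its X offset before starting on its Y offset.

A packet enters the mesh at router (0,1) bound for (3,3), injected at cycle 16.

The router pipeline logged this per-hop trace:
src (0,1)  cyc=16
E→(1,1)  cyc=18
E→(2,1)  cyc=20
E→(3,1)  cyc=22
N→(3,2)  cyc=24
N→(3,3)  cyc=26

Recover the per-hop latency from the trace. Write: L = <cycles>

L = 2

From hop 0 (16) to hop 1 (18): +2 cycles.
Per-hop latency L = Δcyc = 2.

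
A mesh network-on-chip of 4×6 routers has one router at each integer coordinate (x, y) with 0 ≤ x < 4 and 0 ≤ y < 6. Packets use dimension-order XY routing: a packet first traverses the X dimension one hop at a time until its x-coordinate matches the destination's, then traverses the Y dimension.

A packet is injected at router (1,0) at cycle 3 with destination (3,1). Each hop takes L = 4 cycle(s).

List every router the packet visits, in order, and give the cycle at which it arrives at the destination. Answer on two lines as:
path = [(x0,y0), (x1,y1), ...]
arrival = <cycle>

src (1,0)  cyc=3
E→(2,0)  cyc=7
E→(3,0)  cyc=11
N→(3,1)  cyc=15

path = [(1,0), (2,0), (3,0), (3,1)]
arrival = 15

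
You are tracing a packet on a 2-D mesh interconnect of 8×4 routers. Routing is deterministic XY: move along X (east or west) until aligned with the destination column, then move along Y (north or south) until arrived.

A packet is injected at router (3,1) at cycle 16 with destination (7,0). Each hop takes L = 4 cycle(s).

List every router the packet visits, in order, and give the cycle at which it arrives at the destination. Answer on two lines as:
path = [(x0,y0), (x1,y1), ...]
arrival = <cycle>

  0. router=(3,1) cycle=16 (inject)
  1. router=(4,1) cycle=20 dir=E
  2. router=(5,1) cycle=24 dir=E
  3. router=(6,1) cycle=28 dir=E
  4. router=(7,1) cycle=32 dir=E
  5. router=(7,0) cycle=36 dir=S

path = [(3,1), (4,1), (5,1), (6,1), (7,1), (7,0)]
arrival = 36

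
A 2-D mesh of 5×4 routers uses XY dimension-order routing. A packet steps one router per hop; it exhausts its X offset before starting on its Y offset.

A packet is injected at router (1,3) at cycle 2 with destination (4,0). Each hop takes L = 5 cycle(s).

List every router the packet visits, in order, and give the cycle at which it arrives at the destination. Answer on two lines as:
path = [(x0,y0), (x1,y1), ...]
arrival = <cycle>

  0. router=(1,3) cycle=2 (inject)
  1. router=(2,3) cycle=7 dir=E
  2. router=(3,3) cycle=12 dir=E
  3. router=(4,3) cycle=17 dir=E
  4. router=(4,2) cycle=22 dir=S
  5. router=(4,1) cycle=27 dir=S
  6. router=(4,0) cycle=32 dir=S

path = [(1,3), (2,3), (3,3), (4,3), (4,2), (4,1), (4,0)]
arrival = 32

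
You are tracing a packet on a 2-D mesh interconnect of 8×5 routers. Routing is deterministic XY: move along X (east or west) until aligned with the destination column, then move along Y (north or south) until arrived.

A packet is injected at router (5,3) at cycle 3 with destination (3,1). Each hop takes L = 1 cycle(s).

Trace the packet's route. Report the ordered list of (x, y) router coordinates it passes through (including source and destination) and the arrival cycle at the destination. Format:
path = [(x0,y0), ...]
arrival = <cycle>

#0 — 5,3 | c3
#1 — 4,3 | c4 | W
#2 — 3,3 | c5 | W
#3 — 3,2 | c6 | S
#4 — 3,1 | c7 | S

path = [(5,3), (4,3), (3,3), (3,2), (3,1)]
arrival = 7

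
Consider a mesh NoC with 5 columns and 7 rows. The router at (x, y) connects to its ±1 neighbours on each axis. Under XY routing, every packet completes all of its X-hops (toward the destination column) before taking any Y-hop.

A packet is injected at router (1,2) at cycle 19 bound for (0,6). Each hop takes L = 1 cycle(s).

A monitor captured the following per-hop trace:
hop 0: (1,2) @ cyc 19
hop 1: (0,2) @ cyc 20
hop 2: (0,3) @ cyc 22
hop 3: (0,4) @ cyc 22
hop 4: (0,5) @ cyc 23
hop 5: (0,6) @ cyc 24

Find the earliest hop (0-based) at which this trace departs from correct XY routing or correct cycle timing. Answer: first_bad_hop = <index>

[1] (-1,+0) / 1c ⇒ ok
[2] (+0,+1) / 2c ⇒ BAD: Δcyc=2≠L

first_bad_hop = 2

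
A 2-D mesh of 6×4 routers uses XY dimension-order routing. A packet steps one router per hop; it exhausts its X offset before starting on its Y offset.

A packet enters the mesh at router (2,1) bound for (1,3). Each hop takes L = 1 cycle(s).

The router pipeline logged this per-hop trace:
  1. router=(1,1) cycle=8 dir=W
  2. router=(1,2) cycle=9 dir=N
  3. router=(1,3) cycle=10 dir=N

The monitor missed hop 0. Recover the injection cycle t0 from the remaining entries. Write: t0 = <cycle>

The first recorded entry is hop 1 at cycle 8.
Therefore t0 = 8 − L = 7.

t0 = 7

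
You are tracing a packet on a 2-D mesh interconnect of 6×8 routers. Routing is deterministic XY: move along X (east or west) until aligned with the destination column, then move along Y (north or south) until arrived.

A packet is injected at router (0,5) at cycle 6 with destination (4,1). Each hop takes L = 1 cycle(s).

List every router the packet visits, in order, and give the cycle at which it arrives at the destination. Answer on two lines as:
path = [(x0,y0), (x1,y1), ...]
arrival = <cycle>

  0. router=(0,5) cycle=6 (inject)
  1. router=(1,5) cycle=7 dir=E
  2. router=(2,5) cycle=8 dir=E
  3. router=(3,5) cycle=9 dir=E
  4. router=(4,5) cycle=10 dir=E
  5. router=(4,4) cycle=11 dir=S
  6. router=(4,3) cycle=12 dir=S
  7. router=(4,2) cycle=13 dir=S
  8. router=(4,1) cycle=14 dir=S

path = [(0,5), (1,5), (2,5), (3,5), (4,5), (4,4), (4,3), (4,2), (4,1)]
arrival = 14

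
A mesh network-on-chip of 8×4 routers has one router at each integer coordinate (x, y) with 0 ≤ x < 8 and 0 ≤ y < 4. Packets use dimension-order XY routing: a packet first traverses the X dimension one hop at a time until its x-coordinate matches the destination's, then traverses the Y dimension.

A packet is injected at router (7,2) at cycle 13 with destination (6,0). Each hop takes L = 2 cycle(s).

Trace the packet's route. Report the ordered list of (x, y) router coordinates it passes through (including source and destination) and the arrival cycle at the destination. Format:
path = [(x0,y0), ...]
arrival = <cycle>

path = [(7,2), (6,2), (6,1), (6,0)]
arrival = 19

[0] x=7 y=2 t=13
[1] x=6 y=2 t=15 →W
[2] x=6 y=1 t=17 →S
[3] x=6 y=0 t=19 →S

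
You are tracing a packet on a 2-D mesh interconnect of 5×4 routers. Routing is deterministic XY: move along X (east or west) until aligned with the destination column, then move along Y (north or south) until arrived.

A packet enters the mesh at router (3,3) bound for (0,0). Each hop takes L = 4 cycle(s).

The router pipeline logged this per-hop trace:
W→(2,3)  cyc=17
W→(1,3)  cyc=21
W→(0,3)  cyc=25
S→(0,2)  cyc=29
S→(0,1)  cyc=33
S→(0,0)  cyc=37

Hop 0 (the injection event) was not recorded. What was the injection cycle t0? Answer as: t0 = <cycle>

t0 = 13

cyc[1] = 17 and cyc[k] = t0 + k·L for every k.
Therefore t0 = 17 − L = 13.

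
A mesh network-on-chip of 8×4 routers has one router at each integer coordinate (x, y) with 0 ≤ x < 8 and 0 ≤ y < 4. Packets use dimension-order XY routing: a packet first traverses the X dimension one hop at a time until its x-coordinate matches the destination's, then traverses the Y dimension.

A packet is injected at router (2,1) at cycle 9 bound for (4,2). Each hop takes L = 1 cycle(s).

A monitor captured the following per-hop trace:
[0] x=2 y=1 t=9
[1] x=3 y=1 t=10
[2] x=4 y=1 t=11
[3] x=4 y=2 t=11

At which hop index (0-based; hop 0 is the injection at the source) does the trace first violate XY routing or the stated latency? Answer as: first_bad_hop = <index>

hop 1: step (+1,+0), +1 cyc — ok
hop 2: step (+1,+0), +1 cyc — ok
hop 3: step (+0,+1), +0 cyc — BAD: Δcyc=0≠L

first_bad_hop = 3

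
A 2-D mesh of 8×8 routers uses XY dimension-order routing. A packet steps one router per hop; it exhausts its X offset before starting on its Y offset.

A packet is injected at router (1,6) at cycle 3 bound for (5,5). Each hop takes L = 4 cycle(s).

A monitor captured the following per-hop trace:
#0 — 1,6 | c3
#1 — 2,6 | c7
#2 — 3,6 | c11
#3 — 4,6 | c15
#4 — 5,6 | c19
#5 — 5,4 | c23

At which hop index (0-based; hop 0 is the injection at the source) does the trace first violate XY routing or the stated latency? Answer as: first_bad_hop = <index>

first_bad_hop = 5

check 1→ d=(1,0) cyc+4: ok
check 2→ d=(1,0) cyc+4: ok
check 3→ d=(1,0) cyc+4: ok
check 4→ d=(1,0) cyc+4: ok
check 5→ d=(0,-2) cyc+4: BAD: non-unit step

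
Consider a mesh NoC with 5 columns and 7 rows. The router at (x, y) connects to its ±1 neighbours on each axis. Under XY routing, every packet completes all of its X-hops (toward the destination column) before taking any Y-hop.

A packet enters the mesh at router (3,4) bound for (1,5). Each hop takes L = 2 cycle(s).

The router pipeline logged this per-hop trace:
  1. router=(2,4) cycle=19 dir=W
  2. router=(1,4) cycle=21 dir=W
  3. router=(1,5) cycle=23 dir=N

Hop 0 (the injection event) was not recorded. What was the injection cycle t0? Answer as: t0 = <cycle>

At hop 1 the cycle is 19; in general cyc_k = t0 + kL.
So t0 = 19 − 1·2 = 17.

t0 = 17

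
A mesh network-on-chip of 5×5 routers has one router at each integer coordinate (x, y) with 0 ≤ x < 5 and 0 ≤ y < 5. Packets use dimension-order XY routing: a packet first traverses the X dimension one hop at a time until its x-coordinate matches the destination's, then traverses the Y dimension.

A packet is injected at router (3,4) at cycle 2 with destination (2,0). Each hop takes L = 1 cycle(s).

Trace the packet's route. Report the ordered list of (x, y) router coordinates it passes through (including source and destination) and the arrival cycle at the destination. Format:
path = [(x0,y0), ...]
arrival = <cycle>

path = [(3,4), (2,4), (2,3), (2,2), (2,1), (2,0)]
arrival = 7

#0 — 3,4 | c2
#1 — 2,4 | c3 | W
#2 — 2,3 | c4 | S
#3 — 2,2 | c5 | S
#4 — 2,1 | c6 | S
#5 — 2,0 | c7 | S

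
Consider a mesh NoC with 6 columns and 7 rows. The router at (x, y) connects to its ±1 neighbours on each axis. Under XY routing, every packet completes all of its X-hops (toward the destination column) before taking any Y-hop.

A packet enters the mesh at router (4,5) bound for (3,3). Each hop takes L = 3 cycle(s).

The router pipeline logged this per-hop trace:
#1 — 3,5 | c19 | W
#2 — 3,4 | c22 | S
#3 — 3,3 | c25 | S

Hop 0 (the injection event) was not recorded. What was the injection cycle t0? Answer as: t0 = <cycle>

t0 = 16

At hop 1 the cycle is 19; in general cyc_k = t0 + kL.
t0 = cyc[1] − L = 19 − 3 = 16.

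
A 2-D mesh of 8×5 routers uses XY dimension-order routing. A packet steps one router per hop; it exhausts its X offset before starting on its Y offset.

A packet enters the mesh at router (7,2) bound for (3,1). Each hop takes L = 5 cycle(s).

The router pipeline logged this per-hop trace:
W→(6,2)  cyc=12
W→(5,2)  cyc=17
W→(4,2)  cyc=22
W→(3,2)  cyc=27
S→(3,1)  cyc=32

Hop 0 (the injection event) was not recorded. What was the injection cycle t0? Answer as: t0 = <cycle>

Hop 1 reached at cycle 12; hop k is at t0 + k·L.
Subtract one hop: t0 = 12 − 5 = 7.

t0 = 7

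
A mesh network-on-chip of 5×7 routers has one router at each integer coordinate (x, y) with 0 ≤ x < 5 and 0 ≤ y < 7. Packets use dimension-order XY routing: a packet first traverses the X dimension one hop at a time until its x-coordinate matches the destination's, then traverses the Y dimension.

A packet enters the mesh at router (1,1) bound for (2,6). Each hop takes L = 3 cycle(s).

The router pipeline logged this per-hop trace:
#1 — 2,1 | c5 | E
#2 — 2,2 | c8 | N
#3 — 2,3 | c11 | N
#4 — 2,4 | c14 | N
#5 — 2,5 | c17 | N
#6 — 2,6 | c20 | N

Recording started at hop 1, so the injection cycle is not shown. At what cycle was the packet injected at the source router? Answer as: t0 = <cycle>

t0 = 2

cyc[1] = 5 and cyc[k] = t0 + k·L for every k.
Therefore t0 = 5 − L = 2.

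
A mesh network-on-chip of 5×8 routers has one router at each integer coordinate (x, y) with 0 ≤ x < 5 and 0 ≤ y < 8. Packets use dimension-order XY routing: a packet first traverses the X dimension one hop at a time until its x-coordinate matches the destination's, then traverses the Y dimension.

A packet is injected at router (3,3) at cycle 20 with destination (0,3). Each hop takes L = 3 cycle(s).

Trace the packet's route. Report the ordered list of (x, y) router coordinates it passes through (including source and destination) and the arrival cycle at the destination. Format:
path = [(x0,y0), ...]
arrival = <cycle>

path = [(3,3), (2,3), (1,3), (0,3)]
arrival = 29

#0 — 3,3 | c20
#1 — 2,3 | c23 | W
#2 — 1,3 | c26 | W
#3 — 0,3 | c29 | W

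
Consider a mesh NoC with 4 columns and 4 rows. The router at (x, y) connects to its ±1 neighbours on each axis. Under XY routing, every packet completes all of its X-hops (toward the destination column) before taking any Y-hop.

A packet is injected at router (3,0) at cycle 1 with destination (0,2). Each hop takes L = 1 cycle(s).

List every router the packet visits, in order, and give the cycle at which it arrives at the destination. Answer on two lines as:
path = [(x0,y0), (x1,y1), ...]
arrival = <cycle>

path = [(3,0), (2,0), (1,0), (0,0), (0,1), (0,2)]
arrival = 6

hop 0: (3,0) @ cyc 1
hop 1: (2,0) @ cyc 2  [W]
hop 2: (1,0) @ cyc 3  [W]
hop 3: (0,0) @ cyc 4  [W]
hop 4: (0,1) @ cyc 5  [N]
hop 5: (0,2) @ cyc 6  [N]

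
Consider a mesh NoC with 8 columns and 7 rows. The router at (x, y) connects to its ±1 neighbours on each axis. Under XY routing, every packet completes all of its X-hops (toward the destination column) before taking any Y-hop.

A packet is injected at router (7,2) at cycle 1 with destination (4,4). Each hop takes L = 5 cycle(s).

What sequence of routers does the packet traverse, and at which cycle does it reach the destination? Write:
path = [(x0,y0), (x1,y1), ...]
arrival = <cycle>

path = [(7,2), (6,2), (5,2), (4,2), (4,3), (4,4)]
arrival = 26

t=1: at (7,2)
t=6: at (6,2) after W
t=11: at (5,2) after W
t=16: at (4,2) after W
t=21: at (4,3) after N
t=26: at (4,4) after N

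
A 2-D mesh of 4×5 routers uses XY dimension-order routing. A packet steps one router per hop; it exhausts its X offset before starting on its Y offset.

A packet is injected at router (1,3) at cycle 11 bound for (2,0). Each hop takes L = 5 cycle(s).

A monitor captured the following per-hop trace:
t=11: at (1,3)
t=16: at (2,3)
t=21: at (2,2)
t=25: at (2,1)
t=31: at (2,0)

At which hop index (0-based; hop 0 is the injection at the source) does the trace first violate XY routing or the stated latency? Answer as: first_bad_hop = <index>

first_bad_hop = 3

[1] (+1,+0) / 5c ⇒ ok
[2] (+0,-1) / 5c ⇒ ok
[3] (+0,-1) / 4c ⇒ BAD: Δcyc=4≠L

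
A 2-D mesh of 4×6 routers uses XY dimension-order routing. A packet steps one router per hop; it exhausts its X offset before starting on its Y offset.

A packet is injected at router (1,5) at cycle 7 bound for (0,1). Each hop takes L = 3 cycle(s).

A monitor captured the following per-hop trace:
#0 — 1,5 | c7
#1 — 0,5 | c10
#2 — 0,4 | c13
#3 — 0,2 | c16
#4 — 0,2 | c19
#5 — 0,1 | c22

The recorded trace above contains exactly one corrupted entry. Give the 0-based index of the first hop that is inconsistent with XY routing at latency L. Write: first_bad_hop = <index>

hop 1: step (-1,+0), +3 cyc — ok
hop 2: step (+0,-1), +3 cyc — ok
hop 3: step (+0,-2), +3 cyc — BAD: non-unit step

first_bad_hop = 3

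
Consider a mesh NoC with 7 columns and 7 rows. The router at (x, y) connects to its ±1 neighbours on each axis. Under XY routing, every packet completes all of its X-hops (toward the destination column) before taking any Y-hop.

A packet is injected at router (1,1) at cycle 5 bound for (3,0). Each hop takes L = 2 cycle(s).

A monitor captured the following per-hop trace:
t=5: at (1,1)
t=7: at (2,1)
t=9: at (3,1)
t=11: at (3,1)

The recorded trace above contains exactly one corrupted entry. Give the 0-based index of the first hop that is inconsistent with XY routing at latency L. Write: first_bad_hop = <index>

  1: Δx=+1 Δy=+0 Δt=2 [ok]
  2: Δx=+1 Δy=+0 Δt=2 [ok]
  3: Δx=+0 Δy=+0 Δt=2 [BAD: non-unit step]

first_bad_hop = 3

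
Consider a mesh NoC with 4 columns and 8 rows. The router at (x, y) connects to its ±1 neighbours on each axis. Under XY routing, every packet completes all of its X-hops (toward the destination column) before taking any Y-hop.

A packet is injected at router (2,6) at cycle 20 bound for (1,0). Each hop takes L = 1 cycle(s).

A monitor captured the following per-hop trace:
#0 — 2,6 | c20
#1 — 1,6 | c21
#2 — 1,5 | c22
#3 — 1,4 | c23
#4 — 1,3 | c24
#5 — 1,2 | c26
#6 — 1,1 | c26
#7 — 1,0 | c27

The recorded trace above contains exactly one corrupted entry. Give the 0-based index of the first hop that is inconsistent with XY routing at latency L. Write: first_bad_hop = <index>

first_bad_hop = 5

  1: Δx=-1 Δy=+0 Δt=1 [ok]
  2: Δx=+0 Δy=-1 Δt=1 [ok]
  3: Δx=+0 Δy=-1 Δt=1 [ok]
  4: Δx=+0 Δy=-1 Δt=1 [ok]
  5: Δx=+0 Δy=-1 Δt=2 [BAD: Δcyc=2≠L]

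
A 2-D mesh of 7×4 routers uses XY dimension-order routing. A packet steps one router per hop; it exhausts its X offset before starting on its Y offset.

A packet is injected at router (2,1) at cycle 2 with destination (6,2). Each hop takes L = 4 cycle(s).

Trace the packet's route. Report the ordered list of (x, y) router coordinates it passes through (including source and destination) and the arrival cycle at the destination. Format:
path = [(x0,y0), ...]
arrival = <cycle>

path = [(2,1), (3,1), (4,1), (5,1), (6,1), (6,2)]
arrival = 22

[0] x=2 y=1 t=2
[1] x=3 y=1 t=6 →E
[2] x=4 y=1 t=10 →E
[3] x=5 y=1 t=14 →E
[4] x=6 y=1 t=18 →E
[5] x=6 y=2 t=22 →N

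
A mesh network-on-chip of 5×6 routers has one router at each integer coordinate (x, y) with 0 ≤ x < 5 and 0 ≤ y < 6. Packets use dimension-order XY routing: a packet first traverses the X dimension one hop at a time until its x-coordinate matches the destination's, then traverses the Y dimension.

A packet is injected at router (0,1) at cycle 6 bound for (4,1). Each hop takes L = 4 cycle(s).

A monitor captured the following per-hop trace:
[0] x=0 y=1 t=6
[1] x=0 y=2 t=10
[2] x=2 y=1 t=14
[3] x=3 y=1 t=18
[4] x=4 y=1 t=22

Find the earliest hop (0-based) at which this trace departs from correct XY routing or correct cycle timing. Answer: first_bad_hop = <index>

check 1→ d=(0,1) cyc+4: BAD: Y-move but x=0≠4

first_bad_hop = 1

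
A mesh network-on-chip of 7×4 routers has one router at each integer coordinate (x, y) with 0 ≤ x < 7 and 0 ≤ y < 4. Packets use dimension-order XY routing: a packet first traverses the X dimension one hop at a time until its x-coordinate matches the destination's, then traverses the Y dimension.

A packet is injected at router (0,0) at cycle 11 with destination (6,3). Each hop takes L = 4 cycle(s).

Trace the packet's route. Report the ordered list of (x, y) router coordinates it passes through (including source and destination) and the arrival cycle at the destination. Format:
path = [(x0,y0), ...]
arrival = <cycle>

path = [(0,0), (1,0), (2,0), (3,0), (4,0), (5,0), (6,0), (6,1), (6,2), (6,3)]
arrival = 47

hop 0: (0,0) @ cyc 11
hop 1: (1,0) @ cyc 15  [E]
hop 2: (2,0) @ cyc 19  [E]
hop 3: (3,0) @ cyc 23  [E]
hop 4: (4,0) @ cyc 27  [E]
hop 5: (5,0) @ cyc 31  [E]
hop 6: (6,0) @ cyc 35  [E]
hop 7: (6,1) @ cyc 39  [N]
hop 8: (6,2) @ cyc 43  [N]
hop 9: (6,3) @ cyc 47  [N]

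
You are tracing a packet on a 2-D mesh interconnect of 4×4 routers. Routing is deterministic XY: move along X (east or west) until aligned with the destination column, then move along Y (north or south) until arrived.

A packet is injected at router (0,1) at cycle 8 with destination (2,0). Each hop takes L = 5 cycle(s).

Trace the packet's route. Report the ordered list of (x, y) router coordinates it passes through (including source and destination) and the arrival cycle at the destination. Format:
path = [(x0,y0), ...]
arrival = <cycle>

  0. router=(0,1) cycle=8 (inject)
  1. router=(1,1) cycle=13 dir=E
  2. router=(2,1) cycle=18 dir=E
  3. router=(2,0) cycle=23 dir=S

path = [(0,1), (1,1), (2,1), (2,0)]
arrival = 23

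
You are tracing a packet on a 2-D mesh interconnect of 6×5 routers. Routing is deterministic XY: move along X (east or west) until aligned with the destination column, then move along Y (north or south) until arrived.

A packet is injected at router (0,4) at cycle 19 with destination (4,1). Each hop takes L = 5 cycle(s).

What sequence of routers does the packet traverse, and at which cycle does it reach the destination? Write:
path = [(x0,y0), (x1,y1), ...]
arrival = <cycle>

src (0,4)  cyc=19
E→(1,4)  cyc=24
E→(2,4)  cyc=29
E→(3,4)  cyc=34
E→(4,4)  cyc=39
S→(4,3)  cyc=44
S→(4,2)  cyc=49
S→(4,1)  cyc=54

path = [(0,4), (1,4), (2,4), (3,4), (4,4), (4,3), (4,2), (4,1)]
arrival = 54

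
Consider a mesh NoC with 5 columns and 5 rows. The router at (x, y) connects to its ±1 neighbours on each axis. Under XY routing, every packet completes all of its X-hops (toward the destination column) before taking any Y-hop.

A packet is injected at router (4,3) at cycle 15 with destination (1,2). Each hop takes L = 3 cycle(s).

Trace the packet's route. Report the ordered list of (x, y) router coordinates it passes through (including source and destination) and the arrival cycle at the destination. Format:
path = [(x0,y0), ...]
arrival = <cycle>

t=15: at (4,3)
t=18: at (3,3) after W
t=21: at (2,3) after W
t=24: at (1,3) after W
t=27: at (1,2) after S

path = [(4,3), (3,3), (2,3), (1,3), (1,2)]
arrival = 27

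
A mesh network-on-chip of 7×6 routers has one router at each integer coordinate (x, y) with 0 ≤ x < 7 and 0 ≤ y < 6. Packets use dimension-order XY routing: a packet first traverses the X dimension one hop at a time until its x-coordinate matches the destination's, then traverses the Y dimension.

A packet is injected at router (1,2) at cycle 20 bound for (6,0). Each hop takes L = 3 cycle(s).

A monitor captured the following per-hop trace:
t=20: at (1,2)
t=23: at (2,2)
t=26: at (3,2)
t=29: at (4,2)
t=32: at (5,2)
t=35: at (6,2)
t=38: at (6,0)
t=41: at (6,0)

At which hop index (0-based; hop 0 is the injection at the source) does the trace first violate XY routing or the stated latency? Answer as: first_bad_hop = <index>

  1: Δx=+1 Δy=+0 Δt=3 [ok]
  2: Δx=+1 Δy=+0 Δt=3 [ok]
  3: Δx=+1 Δy=+0 Δt=3 [ok]
  4: Δx=+1 Δy=+0 Δt=3 [ok]
  5: Δx=+1 Δy=+0 Δt=3 [ok]
  6: Δx=+0 Δy=-2 Δt=3 [BAD: non-unit step]

first_bad_hop = 6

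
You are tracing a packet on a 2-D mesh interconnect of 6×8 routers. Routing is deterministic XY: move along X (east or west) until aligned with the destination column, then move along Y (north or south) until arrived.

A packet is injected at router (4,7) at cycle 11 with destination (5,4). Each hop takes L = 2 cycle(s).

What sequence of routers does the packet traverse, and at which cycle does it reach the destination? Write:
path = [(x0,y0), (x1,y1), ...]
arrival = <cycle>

path = [(4,7), (5,7), (5,6), (5,5), (5,4)]
arrival = 19

hop 0: (4,7) @ cyc 11
hop 1: (5,7) @ cyc 13  [E]
hop 2: (5,6) @ cyc 15  [S]
hop 3: (5,5) @ cyc 17  [S]
hop 4: (5,4) @ cyc 19  [S]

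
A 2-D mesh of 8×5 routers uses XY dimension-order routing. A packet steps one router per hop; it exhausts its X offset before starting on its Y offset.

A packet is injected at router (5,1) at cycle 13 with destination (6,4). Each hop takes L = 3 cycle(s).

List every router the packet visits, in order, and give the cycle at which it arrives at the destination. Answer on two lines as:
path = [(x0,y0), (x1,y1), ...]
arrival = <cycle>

hop 0: (5,1) @ cyc 13
hop 1: (6,1) @ cyc 16  [E]
hop 2: (6,2) @ cyc 19  [N]
hop 3: (6,3) @ cyc 22  [N]
hop 4: (6,4) @ cyc 25  [N]

path = [(5,1), (6,1), (6,2), (6,3), (6,4)]
arrival = 25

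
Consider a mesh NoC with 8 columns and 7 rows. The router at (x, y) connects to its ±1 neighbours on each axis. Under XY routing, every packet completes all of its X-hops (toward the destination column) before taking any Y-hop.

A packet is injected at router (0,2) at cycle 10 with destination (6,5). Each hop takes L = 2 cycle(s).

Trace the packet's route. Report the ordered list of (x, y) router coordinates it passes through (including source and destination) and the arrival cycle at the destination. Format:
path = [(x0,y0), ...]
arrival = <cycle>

  0. router=(0,2) cycle=10 (inject)
  1. router=(1,2) cycle=12 dir=E
  2. router=(2,2) cycle=14 dir=E
  3. router=(3,2) cycle=16 dir=E
  4. router=(4,2) cycle=18 dir=E
  5. router=(5,2) cycle=20 dir=E
  6. router=(6,2) cycle=22 dir=E
  7. router=(6,3) cycle=24 dir=N
  8. router=(6,4) cycle=26 dir=N
  9. router=(6,5) cycle=28 dir=N

path = [(0,2), (1,2), (2,2), (3,2), (4,2), (5,2), (6,2), (6,3), (6,4), (6,5)]
arrival = 28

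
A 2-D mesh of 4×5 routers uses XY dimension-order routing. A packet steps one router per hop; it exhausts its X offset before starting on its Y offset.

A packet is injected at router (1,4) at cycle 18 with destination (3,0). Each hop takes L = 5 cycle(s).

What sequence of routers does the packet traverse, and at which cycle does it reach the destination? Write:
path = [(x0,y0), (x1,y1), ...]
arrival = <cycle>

hop 0: (1,4) @ cyc 18
hop 1: (2,4) @ cyc 23  [E]
hop 2: (3,4) @ cyc 28  [E]
hop 3: (3,3) @ cyc 33  [S]
hop 4: (3,2) @ cyc 38  [S]
hop 5: (3,1) @ cyc 43  [S]
hop 6: (3,0) @ cyc 48  [S]

path = [(1,4), (2,4), (3,4), (3,3), (3,2), (3,1), (3,0)]
arrival = 48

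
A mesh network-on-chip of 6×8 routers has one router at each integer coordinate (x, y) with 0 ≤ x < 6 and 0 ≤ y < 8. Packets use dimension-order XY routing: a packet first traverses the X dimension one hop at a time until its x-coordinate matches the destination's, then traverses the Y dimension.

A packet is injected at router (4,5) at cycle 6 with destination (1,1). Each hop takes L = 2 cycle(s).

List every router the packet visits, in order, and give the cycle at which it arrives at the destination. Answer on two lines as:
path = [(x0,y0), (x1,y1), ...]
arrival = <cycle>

path = [(4,5), (3,5), (2,5), (1,5), (1,4), (1,3), (1,2), (1,1)]
arrival = 20

t=6: at (4,5)
t=8: at (3,5) after W
t=10: at (2,5) after W
t=12: at (1,5) after W
t=14: at (1,4) after S
t=16: at (1,3) after S
t=18: at (1,2) after S
t=20: at (1,1) after S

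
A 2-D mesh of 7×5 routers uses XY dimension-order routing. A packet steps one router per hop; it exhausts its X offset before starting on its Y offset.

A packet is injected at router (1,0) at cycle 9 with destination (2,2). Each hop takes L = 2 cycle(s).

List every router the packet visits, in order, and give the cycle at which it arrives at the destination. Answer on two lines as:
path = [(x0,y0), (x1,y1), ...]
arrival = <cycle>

path = [(1,0), (2,0), (2,1), (2,2)]
arrival = 15

src (1,0)  cyc=9
E→(2,0)  cyc=11
N→(2,1)  cyc=13
N→(2,2)  cyc=15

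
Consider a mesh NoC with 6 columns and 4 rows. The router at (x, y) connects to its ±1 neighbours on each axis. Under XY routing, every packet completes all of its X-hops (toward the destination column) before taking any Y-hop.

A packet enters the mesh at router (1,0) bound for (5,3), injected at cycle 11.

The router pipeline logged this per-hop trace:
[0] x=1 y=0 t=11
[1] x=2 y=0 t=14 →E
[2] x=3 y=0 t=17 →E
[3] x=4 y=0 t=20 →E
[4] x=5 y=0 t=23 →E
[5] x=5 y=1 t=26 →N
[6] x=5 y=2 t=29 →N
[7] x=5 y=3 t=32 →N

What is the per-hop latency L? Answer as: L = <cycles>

L = 3

Between hops 0 and 1 the cycle counter advances 14 − 11 = 3.
Per-hop latency L = Δcyc = 3.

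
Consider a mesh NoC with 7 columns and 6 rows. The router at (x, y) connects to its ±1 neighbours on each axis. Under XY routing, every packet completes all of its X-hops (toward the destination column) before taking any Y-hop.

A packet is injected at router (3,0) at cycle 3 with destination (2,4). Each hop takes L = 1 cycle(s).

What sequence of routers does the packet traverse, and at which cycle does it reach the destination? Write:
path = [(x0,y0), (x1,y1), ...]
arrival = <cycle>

path = [(3,0), (2,0), (2,1), (2,2), (2,3), (2,4)]
arrival = 8

[0] x=3 y=0 t=3
[1] x=2 y=0 t=4 →W
[2] x=2 y=1 t=5 →N
[3] x=2 y=2 t=6 →N
[4] x=2 y=3 t=7 →N
[5] x=2 y=4 t=8 →N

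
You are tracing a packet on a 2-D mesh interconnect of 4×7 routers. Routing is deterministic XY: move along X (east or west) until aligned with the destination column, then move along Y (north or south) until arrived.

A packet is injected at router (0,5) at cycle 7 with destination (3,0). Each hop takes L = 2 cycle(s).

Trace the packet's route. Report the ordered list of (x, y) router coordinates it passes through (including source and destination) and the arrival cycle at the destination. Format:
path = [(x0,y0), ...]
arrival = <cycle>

src (0,5)  cyc=7
E→(1,5)  cyc=9
E→(2,5)  cyc=11
E→(3,5)  cyc=13
S→(3,4)  cyc=15
S→(3,3)  cyc=17
S→(3,2)  cyc=19
S→(3,1)  cyc=21
S→(3,0)  cyc=23

path = [(0,5), (1,5), (2,5), (3,5), (3,4), (3,3), (3,2), (3,1), (3,0)]
arrival = 23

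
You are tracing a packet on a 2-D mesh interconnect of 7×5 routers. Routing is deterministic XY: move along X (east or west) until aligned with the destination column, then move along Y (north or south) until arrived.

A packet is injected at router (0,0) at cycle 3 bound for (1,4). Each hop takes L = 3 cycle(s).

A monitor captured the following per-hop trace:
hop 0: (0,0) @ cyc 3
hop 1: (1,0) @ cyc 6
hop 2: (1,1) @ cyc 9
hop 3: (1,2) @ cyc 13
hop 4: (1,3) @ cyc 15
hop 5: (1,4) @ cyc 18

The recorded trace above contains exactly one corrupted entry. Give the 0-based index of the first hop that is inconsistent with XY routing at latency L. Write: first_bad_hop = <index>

first_bad_hop = 3

[1] (+1,+0) / 3c ⇒ ok
[2] (+0,+1) / 3c ⇒ ok
[3] (+0,+1) / 4c ⇒ BAD: Δcyc=4≠L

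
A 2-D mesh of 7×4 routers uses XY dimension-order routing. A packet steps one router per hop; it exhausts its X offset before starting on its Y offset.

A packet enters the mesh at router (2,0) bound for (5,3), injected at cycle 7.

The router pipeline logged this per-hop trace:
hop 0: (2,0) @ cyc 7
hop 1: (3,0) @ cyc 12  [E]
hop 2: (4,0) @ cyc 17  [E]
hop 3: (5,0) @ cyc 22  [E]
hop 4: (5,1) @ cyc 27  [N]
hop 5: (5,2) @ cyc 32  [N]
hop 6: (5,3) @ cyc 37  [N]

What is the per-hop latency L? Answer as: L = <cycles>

L = 5

cyc[1] − cyc[0] = 12 − 7 = 5.
Per-hop latency L = Δcyc = 5.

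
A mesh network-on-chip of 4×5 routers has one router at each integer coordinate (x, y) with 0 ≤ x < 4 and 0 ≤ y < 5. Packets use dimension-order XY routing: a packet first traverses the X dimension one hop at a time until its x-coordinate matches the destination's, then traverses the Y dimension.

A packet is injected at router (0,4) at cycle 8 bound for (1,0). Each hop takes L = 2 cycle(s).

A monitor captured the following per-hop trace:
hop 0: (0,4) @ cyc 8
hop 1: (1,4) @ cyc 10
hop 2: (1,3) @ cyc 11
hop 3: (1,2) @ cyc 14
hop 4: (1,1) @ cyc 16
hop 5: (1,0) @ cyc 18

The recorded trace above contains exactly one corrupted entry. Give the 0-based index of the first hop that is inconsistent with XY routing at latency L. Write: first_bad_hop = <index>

first_bad_hop = 2

  1: Δx=+1 Δy=+0 Δt=2 [ok]
  2: Δx=+0 Δy=-1 Δt=1 [BAD: Δcyc=1≠L]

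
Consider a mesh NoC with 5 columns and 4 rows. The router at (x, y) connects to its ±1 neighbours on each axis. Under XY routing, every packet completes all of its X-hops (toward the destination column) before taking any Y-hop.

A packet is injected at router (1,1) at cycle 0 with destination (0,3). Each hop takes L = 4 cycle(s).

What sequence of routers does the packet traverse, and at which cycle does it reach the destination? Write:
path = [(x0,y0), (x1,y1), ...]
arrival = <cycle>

[0] x=1 y=1 t=0
[1] x=0 y=1 t=4 →W
[2] x=0 y=2 t=8 →N
[3] x=0 y=3 t=12 →N

path = [(1,1), (0,1), (0,2), (0,3)]
arrival = 12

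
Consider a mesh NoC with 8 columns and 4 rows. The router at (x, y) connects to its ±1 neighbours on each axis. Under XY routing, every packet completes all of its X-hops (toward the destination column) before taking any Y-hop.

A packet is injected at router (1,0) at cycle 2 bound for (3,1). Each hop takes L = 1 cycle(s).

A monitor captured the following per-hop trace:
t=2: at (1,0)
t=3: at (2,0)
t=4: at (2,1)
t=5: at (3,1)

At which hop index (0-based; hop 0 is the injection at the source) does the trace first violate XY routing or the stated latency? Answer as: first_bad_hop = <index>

[1] (+1,+0) / 1c ⇒ ok
[2] (+0,+1) / 1c ⇒ BAD: Y-move but x=2≠3

first_bad_hop = 2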